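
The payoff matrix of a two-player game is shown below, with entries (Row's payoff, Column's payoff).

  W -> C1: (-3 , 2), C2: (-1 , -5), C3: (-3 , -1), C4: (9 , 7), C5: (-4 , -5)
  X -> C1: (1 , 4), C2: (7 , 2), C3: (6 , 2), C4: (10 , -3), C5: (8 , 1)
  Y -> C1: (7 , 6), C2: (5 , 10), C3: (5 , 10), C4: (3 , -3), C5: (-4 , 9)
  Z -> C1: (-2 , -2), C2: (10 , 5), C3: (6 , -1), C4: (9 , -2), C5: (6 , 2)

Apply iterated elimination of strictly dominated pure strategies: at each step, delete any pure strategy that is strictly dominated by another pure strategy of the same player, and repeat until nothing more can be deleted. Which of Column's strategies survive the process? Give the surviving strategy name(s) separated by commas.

Row's strategy W is strictly dominated by X (C1: 1>-3, C2: 7>-1, C3: 6>-3, C4: 10>9, C5: 8>-4) and is removed.
For Column, C2 strictly dominates C4 on the remaining rows (X: 2>-3, Y: 10>-3, Z: 5>-2); eliminate C4.
Column's strategy C5 is strictly dominated by C2 (X: 2>1, Y: 10>9, Z: 5>2) and is removed.
Among the remaining strategies, none is strictly dominated by another pure strategy of the same player, so the elimination stops.
Surviving strategies — Row: {X, Y, Z}; Column: {C1, C2, C3}.

C1, C2, C3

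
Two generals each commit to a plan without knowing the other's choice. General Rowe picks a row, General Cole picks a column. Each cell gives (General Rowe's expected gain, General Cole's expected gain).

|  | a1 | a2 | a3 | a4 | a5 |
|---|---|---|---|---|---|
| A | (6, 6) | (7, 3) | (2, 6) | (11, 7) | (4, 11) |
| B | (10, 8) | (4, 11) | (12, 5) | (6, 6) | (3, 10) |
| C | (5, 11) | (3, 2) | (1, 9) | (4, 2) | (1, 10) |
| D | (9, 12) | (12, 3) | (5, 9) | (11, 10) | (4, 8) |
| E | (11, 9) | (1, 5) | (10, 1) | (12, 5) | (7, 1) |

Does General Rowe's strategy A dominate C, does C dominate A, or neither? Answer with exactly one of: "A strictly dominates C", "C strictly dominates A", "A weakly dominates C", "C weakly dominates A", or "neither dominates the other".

A strictly dominates C

Compare A to C across each opponent action: a1: 6>5, a2: 7>3, a3: 2>1, a4: 11>4, a5: 4>1.
Every comparison favours A, so A strictly dominates C.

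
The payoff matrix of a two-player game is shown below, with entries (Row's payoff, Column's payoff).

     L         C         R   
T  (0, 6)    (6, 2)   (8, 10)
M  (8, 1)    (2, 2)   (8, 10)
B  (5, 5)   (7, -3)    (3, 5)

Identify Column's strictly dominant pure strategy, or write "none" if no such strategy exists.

none

L fails to dominate C at M (1<2).
C fails to dominate L at T (2<6).
R fails to dominate L at B (5=5).
No single strategy dominates all the others.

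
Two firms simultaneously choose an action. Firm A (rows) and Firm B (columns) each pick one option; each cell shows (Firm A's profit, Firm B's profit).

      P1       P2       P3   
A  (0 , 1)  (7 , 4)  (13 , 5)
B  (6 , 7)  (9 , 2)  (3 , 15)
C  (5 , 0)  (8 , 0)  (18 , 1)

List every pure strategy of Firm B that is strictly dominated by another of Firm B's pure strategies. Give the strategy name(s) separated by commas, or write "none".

P1, P2

P1: dominated, since P3 does at least as well everywhere (A: 5>1, B: 15>7, C: 1>0).
P2: dominated, since P3 does at least as well everywhere (A: 5>4, B: 15>2, C: 1>0).
P3: no other strategy beats it everywhere (P1 at A (5>1); P2 at A (5>4)).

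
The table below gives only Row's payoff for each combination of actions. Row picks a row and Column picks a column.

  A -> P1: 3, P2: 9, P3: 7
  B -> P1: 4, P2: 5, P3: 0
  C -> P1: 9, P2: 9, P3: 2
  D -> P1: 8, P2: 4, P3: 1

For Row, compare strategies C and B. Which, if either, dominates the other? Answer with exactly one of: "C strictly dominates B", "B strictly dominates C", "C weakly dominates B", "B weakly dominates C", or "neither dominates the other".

C strictly dominates B

Compare C to B across each choice by Column: P1: 9>4, P2: 9>5, P3: 2>0.
C gives a strictly higher payoff against each choice by Column, so C strictly dominates B.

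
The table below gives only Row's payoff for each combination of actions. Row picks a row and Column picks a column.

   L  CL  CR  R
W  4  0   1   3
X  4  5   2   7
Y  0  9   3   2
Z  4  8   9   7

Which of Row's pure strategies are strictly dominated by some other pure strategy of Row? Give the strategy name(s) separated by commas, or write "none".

W: no other strategy beats it everywhere (X at L (4=4); Y at L (4>0); Z at L (4=4)).
Nothing dominates X: W at L (4=4); Y at L (4>0); Z at L (4=4).
Y is not dominated — it holds its own against W at CL (9>0); X at CL (9>5); Z at CL (9>8).
Z: no other strategy beats it everywhere (W at L (4=4); X at L (4=4); Y at L (4>0)).

none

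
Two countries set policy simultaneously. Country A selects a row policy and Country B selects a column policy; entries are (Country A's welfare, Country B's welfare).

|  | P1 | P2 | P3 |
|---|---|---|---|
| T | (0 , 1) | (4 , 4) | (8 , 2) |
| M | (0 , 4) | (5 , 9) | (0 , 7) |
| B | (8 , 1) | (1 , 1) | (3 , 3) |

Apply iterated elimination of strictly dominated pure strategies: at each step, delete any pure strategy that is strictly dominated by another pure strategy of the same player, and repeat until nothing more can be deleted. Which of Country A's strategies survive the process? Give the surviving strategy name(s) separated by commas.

Column P1 is eliminated: P3 beats it against every remaining row (T: 2>1, M: 7>4, B: 3>1).
Row B is eliminated: T beats it against every remaining column (P2: 4>1, P3: 8>3).
For Country B, P2 strictly dominates P3 on the remaining rows (T: 4>2, M: 9>7); eliminate P3.
For Country A, M strictly dominates T on the remaining columns (P2: 5>4); eliminate T.
Among the remaining strategies, none is strictly dominated by another pure strategy of the same player, so the elimination stops.
Surviving strategies — Country A: {M}; Country B: {P2}.

M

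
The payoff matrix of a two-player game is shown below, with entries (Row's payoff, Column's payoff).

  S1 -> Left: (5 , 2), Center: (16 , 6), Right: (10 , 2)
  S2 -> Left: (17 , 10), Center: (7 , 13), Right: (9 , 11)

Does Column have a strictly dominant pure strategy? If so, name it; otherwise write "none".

Center

Center vs Left: S1: 6>2, S2: 13>10.
Center vs Right: S1: 6>2, S2: 13>11.
Center strictly beats every other strategy against every opponent action, so it is strictly dominant.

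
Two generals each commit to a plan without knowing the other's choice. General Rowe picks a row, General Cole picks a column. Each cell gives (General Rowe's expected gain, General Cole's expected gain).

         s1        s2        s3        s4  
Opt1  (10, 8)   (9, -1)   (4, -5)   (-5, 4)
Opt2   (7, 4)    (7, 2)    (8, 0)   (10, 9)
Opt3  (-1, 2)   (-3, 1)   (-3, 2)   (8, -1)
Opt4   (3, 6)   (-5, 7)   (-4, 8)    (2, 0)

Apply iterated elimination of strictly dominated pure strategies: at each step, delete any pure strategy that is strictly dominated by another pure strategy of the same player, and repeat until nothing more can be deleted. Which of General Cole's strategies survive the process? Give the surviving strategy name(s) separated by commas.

General Rowe's strategy Opt3 is strictly dominated by Opt2 (s1: 7>-1, s2: 7>-3, s3: 8>-3, s4: 10>8) and is removed.
General Rowe's strategy Opt4 is strictly dominated by Opt2 (s1: 7>3, s2: 7>-5, s3: 8>-4, s4: 10>2) and is removed.
General Cole's strategy s2 is strictly dominated by s1 (Opt1: 8>-1, Opt2: 4>2) and is removed.
For General Cole, s1 strictly dominates s3 on the remaining rows (Opt1: 8>-5, Opt2: 4>0); eliminate s3.
Among the remaining strategies, none is strictly dominated by another pure strategy of the same player, so the elimination stops.
Surviving strategies — General Rowe: {Opt1, Opt2}; General Cole: {s1, s4}.

s1, s4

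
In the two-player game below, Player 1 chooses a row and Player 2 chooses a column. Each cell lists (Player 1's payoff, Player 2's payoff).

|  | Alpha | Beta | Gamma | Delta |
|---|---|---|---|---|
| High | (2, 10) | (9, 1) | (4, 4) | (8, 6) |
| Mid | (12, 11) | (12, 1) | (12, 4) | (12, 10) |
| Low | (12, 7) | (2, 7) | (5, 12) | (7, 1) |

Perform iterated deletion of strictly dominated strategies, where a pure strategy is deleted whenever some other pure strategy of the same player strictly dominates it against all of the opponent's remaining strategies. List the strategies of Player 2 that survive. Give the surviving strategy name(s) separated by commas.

Alpha, Gamma

Player 1's strategy High is strictly dominated by Mid (Alpha: 12>2, Beta: 12>9, Gamma: 12>4, Delta: 12>8) and is removed.
Column Beta is eliminated: Gamma beats it against every remaining row (Mid: 4>1, Low: 12>7).
For Player 2, Alpha strictly dominates Delta on the remaining rows (Mid: 11>10, Low: 7>1); eliminate Delta.
Among the remaining strategies, none is strictly dominated by another pure strategy of the same player, so the elimination stops.
Surviving strategies — Player 1: {Mid, Low}; Player 2: {Alpha, Gamma}.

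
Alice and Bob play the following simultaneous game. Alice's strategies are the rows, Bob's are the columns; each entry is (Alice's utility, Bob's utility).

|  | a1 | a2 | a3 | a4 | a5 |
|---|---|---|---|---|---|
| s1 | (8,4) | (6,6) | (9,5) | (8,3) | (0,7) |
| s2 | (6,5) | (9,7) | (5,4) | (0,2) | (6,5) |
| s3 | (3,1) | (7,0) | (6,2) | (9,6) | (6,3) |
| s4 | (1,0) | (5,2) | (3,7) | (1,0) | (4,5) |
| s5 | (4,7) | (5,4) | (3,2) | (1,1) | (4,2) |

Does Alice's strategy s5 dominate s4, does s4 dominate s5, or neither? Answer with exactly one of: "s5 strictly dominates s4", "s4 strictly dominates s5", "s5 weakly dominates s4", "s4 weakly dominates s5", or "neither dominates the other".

s5 weakly dominates s4

s5's payoffs vs s4's, by Bob's action — a1: 4>1, a2: 5=5, a3: 3=3, a4: 1=1, a5: 4=4.
s5 is at least as good everywhere and strictly better somewhere (tied only at a2, a3, a4, a5), so s5 weakly but not strictly dominates s4.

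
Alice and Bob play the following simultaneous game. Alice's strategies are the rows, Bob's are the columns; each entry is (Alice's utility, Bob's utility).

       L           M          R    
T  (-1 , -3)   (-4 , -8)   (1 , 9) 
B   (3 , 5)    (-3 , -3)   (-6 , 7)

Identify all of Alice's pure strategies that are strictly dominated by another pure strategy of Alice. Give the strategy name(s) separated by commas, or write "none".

none

T is not dominated — it holds its own against B at R (1>-6).
B: no other strategy beats it everywhere (T at L (3>-1)).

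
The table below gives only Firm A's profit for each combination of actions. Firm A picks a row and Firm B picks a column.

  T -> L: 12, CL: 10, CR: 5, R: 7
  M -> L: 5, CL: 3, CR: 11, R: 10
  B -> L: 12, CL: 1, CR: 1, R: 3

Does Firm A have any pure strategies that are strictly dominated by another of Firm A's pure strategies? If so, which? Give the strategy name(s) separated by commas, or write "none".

none

T is not dominated — it holds its own against M at L (12>5); B at L (12=12).
Nothing dominates M: T at CR (11>5); B at CL (3>1).
Nothing dominates B: T at L (12=12); M at L (12>5).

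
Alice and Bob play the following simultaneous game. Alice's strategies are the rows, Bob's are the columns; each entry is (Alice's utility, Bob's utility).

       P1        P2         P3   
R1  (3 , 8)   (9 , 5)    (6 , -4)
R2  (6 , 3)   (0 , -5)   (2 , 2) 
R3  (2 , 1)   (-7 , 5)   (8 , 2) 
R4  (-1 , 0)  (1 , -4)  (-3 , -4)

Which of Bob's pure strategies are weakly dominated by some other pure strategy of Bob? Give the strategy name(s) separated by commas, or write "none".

none

P1 is not dominated — it holds its own against P2 at R1 (8>5); P3 at R1 (8>-4).
Nothing dominates P2: P1 at R3 (5>1); P3 at R1 (5>-4).
Nothing dominates P3: P1 at R3 (2>1); P2 at R2 (2>-5).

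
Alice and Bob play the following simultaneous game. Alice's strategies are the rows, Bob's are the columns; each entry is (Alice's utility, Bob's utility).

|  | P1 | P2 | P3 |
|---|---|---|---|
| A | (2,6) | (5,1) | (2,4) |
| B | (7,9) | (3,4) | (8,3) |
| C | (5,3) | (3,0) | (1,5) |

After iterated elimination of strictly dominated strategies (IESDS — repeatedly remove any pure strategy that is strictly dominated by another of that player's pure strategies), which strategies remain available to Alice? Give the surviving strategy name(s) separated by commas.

B

Bob's strategy P2 is strictly dominated by P1 (A: 6>1, B: 9>4, C: 3>0) and is removed.
For Alice, B strictly dominates A on the remaining columns (P1: 7>2, P3: 8>2); eliminate A.
Row C is eliminated: B beats it against every remaining column (P1: 7>5, P3: 8>1).
Bob's strategy P3 is strictly dominated by P1 (B: 9>3) and is removed.
Among the remaining strategies, none is strictly dominated by another pure strategy of the same player, so the elimination stops.
Surviving strategies — Alice: {B}; Bob: {P1}.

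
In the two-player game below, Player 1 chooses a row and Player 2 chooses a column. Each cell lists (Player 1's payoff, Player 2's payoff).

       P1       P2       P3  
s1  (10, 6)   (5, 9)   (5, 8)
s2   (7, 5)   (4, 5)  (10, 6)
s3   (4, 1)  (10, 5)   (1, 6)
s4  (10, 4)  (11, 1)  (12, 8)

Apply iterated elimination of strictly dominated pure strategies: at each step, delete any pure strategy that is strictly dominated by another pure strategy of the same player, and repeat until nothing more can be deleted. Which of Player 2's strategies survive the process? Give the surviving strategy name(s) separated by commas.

P3

Row s2 is eliminated: s4 beats it against every remaining column (P1: 10>7, P2: 11>4, P3: 12>10).
For Player 1, s4 strictly dominates s3 on the remaining columns (P1: 10>4, P2: 11>10, P3: 12>1); eliminate s3.
For Player 2, P3 strictly dominates P1 on the remaining rows (s1: 8>6, s4: 8>4); eliminate P1.
For Player 1, s4 strictly dominates s1 on the remaining columns (P2: 11>5, P3: 12>5); eliminate s1.
For Player 2, P3 strictly dominates P2 on the remaining rows (s4: 8>1); eliminate P2.
Among the remaining strategies, none is strictly dominated by another pure strategy of the same player, so the elimination stops.
Surviving strategies — Player 1: {s4}; Player 2: {P3}.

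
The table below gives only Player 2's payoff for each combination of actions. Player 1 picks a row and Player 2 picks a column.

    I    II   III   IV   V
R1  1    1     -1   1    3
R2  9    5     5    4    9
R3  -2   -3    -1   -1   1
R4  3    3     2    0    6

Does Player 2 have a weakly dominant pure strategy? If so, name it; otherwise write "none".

V vs I: R1: 3>1, R2: 9=9, R3: 1>-2, R4: 6>3.
V vs II: R1: 3>1, R2: 9>5, R3: 1>-3, R4: 6>3.
V vs III: R1: 3>-1, R2: 9>5, R3: 1>-1, R4: 6>2.
V vs IV: R1: 3>1, R2: 9>4, R3: 1>-1, R4: 6>0.
V is at least as good as every other strategy against every opponent action, so it is weakly dominant.

V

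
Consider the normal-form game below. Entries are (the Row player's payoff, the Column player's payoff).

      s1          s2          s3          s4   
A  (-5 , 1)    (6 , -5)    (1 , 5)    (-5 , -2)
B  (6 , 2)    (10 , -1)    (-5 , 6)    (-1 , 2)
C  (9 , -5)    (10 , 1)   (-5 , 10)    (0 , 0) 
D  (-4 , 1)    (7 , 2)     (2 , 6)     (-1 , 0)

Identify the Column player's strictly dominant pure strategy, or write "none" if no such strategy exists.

s3 vs s1: A: 5>1, B: 6>2, C: 10>-5, D: 6>1.
s3 vs s2: A: 5>-5, B: 6>-1, C: 10>1, D: 6>2.
s3 vs s4: A: 5>-2, B: 6>2, C: 10>0, D: 6>0.
s3 strictly beats every other strategy against every opponent action, so it is strictly dominant.

s3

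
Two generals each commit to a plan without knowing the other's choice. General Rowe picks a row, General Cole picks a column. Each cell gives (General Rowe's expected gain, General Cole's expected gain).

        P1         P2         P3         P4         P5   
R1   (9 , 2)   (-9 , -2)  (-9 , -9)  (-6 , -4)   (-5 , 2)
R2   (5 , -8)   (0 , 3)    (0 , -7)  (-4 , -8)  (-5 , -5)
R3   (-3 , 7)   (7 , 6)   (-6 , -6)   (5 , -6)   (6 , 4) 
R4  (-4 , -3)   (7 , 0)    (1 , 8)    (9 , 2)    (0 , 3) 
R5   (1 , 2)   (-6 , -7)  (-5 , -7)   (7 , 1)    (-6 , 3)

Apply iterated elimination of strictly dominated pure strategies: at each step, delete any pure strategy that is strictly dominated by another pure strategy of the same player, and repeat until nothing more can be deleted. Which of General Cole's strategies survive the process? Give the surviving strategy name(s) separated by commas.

General Cole's strategy P4 is strictly dominated by P5 (R1: 2>-4, R2: -5>-8, R3: 4>-6, R4: 3>2, R5: 3>1) and is removed.
Row R5 is eliminated: R2 beats it against every remaining column (P1: 5>1, P2: 0>-6, P3: 0>-5, P5: -5>-6).
Among the remaining strategies, none is strictly dominated by another pure strategy of the same player, so the elimination stops.
Surviving strategies — General Rowe: {R1, R2, R3, R4}; General Cole: {P1, P2, P3, P5}.

P1, P2, P3, P5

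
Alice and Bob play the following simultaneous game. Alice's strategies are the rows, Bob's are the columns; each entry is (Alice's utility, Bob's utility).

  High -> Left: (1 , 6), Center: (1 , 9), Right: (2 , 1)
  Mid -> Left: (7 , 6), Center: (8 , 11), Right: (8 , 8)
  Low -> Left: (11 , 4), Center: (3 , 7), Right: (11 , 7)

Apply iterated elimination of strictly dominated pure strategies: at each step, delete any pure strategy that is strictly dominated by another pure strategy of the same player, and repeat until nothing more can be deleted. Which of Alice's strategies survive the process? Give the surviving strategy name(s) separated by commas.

Mid, Low

Alice's strategy High is strictly dominated by Mid (Left: 7>1, Center: 8>1, Right: 8>2) and is removed.
Column Left is eliminated: Center beats it against every remaining row (Mid: 11>6, Low: 7>4).
Among the remaining strategies, none is strictly dominated by another pure strategy of the same player, so the elimination stops.
Surviving strategies — Alice: {Mid, Low}; Bob: {Center, Right}.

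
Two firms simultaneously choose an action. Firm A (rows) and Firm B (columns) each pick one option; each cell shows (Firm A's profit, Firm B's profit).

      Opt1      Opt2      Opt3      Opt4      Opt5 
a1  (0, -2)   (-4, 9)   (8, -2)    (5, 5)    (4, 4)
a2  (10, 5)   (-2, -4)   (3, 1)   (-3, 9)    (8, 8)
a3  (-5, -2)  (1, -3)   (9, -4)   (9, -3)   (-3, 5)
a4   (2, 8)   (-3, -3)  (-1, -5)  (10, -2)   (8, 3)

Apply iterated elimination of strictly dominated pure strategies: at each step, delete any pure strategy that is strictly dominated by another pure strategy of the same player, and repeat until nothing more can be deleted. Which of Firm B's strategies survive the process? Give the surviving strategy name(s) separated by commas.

For Firm B, Opt4 strictly dominates Opt3 on the remaining rows (a1: 5>-2, a2: 9>1, a3: -3>-4, a4: -2>-5); eliminate Opt3.
Row a1 is eliminated: a4 beats it against every remaining column (Opt1: 2>0, Opt2: -3>-4, Opt4: 10>5, Opt5: 8>4).
For Firm B, Opt1 strictly dominates Opt2 on the remaining rows (a2: 5>-4, a3: -2>-3, a4: 8>-3); eliminate Opt2.
Row a3 is eliminated: a4 beats it against every remaining column (Opt1: 2>-5, Opt4: 10>9, Opt5: 8>-3).
Among the remaining strategies, none is strictly dominated by another pure strategy of the same player, so the elimination stops.
Surviving strategies — Firm A: {a2, a4}; Firm B: {Opt1, Opt4, Opt5}.

Opt1, Opt4, Opt5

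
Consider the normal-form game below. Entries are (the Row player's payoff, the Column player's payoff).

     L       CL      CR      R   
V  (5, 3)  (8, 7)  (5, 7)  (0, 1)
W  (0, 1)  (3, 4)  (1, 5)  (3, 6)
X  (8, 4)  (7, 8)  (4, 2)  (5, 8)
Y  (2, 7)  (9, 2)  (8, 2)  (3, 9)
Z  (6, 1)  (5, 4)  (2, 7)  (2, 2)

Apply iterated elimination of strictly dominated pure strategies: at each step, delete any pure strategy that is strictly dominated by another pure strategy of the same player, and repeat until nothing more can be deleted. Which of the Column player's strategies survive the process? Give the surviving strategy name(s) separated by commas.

The Row player's strategy W is strictly dominated by X (L: 8>0, CL: 7>3, CR: 4>1, R: 5>3) and is removed.
For the Row player, X strictly dominates Z on the remaining columns (L: 8>6, CL: 7>5, CR: 4>2, R: 5>2); eliminate Z.
Among the remaining strategies, none is strictly dominated by another pure strategy of the same player, so the elimination stops.
Surviving strategies — the Row player: {V, X, Y}; the Column player: {L, CL, CR, R}.

L, CL, CR, R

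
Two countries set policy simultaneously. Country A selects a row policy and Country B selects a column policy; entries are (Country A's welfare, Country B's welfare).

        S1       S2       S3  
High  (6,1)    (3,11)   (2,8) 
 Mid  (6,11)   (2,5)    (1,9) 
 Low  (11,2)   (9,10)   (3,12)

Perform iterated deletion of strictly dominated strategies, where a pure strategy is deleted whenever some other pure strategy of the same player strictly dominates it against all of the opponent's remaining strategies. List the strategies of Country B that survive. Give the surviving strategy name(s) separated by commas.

Country A's strategy High is strictly dominated by Low (S1: 11>6, S2: 9>3, S3: 3>2) and is removed.
Country A's strategy Mid is strictly dominated by Low (S1: 11>6, S2: 9>2, S3: 3>1) and is removed.
Country B's strategy S1 is strictly dominated by S2 (Low: 10>2) and is removed.
For Country B, S3 strictly dominates S2 on the remaining rows (Low: 12>10); eliminate S2.
Among the remaining strategies, none is strictly dominated by another pure strategy of the same player, so the elimination stops.
Surviving strategies — Country A: {Low}; Country B: {S3}.

S3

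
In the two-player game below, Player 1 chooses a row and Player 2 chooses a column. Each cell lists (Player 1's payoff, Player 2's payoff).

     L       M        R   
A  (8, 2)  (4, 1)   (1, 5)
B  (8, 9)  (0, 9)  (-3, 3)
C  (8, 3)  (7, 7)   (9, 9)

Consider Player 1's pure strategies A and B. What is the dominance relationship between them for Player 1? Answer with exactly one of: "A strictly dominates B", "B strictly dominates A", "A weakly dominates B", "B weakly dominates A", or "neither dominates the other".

A weakly dominates B

A's payoffs vs B's, by Player 2's action — L: 8=8, M: 4>0, R: 1>-3.
A is at least as good everywhere and strictly better somewhere (tied only at L), so A weakly but not strictly dominates B.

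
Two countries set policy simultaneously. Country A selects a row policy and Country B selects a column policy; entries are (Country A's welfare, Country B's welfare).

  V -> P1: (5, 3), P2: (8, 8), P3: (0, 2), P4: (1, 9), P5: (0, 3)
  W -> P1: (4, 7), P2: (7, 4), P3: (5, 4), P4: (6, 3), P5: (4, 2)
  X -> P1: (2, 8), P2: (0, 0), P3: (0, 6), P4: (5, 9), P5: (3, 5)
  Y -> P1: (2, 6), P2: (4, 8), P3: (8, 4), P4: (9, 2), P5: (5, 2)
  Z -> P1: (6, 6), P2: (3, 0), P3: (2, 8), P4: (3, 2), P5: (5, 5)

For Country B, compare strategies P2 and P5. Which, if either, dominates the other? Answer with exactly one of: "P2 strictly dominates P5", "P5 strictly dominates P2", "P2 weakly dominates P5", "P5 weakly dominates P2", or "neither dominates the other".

neither dominates the other

P2's payoffs vs P5's, by Country A's action — V: 8>3, W: 4>2, X: 0<5, Y: 8>2, Z: 0<5.
P2 does better at V, W, Y but worse at X, Z; neither strategy dominates the other.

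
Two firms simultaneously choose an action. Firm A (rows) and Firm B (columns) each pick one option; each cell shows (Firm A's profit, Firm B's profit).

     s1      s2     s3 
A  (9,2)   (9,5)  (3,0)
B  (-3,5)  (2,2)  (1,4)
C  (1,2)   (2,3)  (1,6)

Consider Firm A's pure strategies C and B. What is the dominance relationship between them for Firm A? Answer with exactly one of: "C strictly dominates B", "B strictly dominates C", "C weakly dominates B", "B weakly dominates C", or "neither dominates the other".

C weakly dominates B

Compare C to B across each opponent action: s1: 1>-3, s2: 2=2, s3: 1=1.
C is at least as good everywhere and strictly better somewhere (tied only at s2, s3), so C weakly but not strictly dominates B.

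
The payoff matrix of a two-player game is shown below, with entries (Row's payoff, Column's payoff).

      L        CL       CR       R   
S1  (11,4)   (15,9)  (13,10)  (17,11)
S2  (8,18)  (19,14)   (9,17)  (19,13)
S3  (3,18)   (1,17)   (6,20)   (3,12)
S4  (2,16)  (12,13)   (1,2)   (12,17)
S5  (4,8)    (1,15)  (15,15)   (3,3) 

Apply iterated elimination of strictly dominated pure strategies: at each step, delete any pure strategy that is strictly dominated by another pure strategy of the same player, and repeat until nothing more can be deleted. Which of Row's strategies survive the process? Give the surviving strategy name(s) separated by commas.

For Row, S1 strictly dominates S3 on the remaining columns (L: 11>3, CL: 15>1, CR: 13>6, R: 17>3); eliminate S3.
For Row, S1 strictly dominates S4 on the remaining columns (L: 11>2, CL: 15>12, CR: 13>1, R: 17>12); eliminate S4.
Among the remaining strategies, none is strictly dominated by another pure strategy of the same player, so the elimination stops.
Surviving strategies — Row: {S1, S2, S5}; Column: {L, CL, CR, R}.

S1, S2, S5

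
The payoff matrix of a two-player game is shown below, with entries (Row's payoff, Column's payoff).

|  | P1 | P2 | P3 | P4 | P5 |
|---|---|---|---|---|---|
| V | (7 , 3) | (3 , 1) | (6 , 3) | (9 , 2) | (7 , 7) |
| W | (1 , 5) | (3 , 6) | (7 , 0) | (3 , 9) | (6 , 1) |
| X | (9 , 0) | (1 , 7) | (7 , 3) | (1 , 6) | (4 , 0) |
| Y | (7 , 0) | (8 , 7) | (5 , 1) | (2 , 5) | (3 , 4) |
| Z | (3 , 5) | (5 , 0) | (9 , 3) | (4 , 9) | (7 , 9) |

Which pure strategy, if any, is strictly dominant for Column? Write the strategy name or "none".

P1 fails to dominate P2 at W (5<6).
P2 fails to dominate P1 at V (1<3).
P3 fails to dominate P1 at V (3=3).
P4 fails to dominate P1 at V (2<3).
P5 fails to dominate P1 at W (1<5).
No single strategy dominates all the others.

none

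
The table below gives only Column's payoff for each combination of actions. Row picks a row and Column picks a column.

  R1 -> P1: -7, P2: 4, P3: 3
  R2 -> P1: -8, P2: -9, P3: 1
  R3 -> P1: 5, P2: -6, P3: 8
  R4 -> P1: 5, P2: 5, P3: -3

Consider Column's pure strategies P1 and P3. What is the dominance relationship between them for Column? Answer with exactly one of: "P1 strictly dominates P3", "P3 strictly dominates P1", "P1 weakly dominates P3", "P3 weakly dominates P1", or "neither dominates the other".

neither dominates the other

Compare P1 to P3 across each choice by Row: R1: -7<3, R2: -8<1, R3: 5<8, R4: 5>-3.
P1 does better at R4 but worse at R1, R2, R3; neither strategy dominates the other.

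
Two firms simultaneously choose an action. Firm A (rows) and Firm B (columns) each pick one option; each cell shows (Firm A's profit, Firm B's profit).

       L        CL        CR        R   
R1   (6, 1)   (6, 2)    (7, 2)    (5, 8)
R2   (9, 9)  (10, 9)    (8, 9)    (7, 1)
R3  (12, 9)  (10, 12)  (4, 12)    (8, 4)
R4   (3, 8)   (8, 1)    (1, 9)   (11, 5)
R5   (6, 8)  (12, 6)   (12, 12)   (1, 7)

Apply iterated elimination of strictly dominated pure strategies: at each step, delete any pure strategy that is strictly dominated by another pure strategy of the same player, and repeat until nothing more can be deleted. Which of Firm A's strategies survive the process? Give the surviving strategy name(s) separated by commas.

For Firm A, R2 strictly dominates R1 on the remaining columns (L: 9>6, CL: 10>6, CR: 8>7, R: 7>5); eliminate R1.
Firm B's strategy R is strictly dominated by L (R2: 9>1, R3: 9>4, R4: 8>5, R5: 8>7) and is removed.
Firm A's strategy R4 is strictly dominated by R2 (L: 9>3, CL: 10>8, CR: 8>1) and is removed.
Among the remaining strategies, none is strictly dominated by another pure strategy of the same player, so the elimination stops.
Surviving strategies — Firm A: {R2, R3, R5}; Firm B: {L, CL, CR}.

R2, R3, R5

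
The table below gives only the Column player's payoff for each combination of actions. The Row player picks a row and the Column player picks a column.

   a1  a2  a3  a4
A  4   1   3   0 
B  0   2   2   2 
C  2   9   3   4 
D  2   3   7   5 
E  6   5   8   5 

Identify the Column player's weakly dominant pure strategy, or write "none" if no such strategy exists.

none

a1 fails to dominate a2 at B (0<2).
a2 fails to dominate a1 at A (1<4).
a3 fails to dominate a1 at A (3<4).
a4 fails to dominate a1 at A (0<4).
No single strategy dominates all the others.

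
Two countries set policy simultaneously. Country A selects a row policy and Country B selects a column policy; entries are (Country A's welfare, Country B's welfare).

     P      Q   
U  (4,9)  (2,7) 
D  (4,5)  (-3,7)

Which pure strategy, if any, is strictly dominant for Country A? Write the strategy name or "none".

U fails to dominate D at P (4=4).
D fails to dominate U at P (4=4).
No single strategy dominates all the others.

none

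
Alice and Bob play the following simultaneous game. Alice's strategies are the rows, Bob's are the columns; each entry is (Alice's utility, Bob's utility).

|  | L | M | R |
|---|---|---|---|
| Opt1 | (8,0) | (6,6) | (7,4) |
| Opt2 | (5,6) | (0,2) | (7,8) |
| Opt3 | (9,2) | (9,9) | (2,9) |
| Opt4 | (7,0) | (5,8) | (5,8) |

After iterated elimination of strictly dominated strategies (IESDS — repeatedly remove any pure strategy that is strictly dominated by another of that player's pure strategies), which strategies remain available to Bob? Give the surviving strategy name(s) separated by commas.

M, R

Row Opt4 is eliminated: Opt1 beats it against every remaining column (L: 8>7, M: 6>5, R: 7>5).
Column L is eliminated: R beats it against every remaining row (Opt1: 4>0, Opt2: 8>6, Opt3: 9>2).
Among the remaining strategies, none is strictly dominated by another pure strategy of the same player, so the elimination stops.
Surviving strategies — Alice: {Opt1, Opt2, Opt3}; Bob: {M, R}.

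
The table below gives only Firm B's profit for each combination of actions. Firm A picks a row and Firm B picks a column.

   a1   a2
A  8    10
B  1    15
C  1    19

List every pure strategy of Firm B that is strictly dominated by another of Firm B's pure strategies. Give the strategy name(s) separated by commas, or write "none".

a1: dominated, since a2 does at least as well everywhere (A: 10>8, B: 15>1, C: 19>1).
a2: no other strategy beats it everywhere (a1 at A (10>8)).

a1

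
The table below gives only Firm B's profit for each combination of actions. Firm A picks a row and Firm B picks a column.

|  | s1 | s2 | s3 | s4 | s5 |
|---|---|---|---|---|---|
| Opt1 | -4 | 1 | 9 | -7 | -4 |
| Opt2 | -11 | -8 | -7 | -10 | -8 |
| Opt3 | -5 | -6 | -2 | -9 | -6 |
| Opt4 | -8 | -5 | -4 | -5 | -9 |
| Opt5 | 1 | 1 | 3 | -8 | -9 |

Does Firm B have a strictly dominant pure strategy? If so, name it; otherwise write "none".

s3

s3 vs s1: Opt1: 9>-4, Opt2: -7>-11, Opt3: -2>-5, Opt4: -4>-8, Opt5: 3>1.
s3 vs s2: Opt1: 9>1, Opt2: -7>-8, Opt3: -2>-6, Opt4: -4>-5, Opt5: 3>1.
s3 vs s4: Opt1: 9>-7, Opt2: -7>-10, Opt3: -2>-9, Opt4: -4>-5, Opt5: 3>-8.
s3 vs s5: Opt1: 9>-4, Opt2: -7>-8, Opt3: -2>-6, Opt4: -4>-9, Opt5: 3>-9.
s3 strictly beats every other strategy against every opponent action, so it is strictly dominant.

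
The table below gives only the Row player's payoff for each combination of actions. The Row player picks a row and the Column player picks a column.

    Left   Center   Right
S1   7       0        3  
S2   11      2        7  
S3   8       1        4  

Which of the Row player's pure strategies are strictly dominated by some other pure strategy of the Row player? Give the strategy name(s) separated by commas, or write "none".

S1, S3

S1 is strictly dominated by S2 (Left: 11>7, Center: 2>0, Right: 7>3).
S2: no other strategy beats it everywhere (S1 at Left (11>7); S3 at Left (11>8)).
S3 is strictly dominated by S2 (Left: 11>8, Center: 2>1, Right: 7>4).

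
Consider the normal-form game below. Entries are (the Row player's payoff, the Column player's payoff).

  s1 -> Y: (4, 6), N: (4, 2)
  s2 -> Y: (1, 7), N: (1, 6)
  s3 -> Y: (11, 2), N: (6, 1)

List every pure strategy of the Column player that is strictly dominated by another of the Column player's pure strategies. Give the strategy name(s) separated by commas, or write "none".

Y is not dominated — it holds its own against N at s1 (6>2).
Y strictly dominates N — s1: 6>2, s2: 7>6, s3: 2>1.

N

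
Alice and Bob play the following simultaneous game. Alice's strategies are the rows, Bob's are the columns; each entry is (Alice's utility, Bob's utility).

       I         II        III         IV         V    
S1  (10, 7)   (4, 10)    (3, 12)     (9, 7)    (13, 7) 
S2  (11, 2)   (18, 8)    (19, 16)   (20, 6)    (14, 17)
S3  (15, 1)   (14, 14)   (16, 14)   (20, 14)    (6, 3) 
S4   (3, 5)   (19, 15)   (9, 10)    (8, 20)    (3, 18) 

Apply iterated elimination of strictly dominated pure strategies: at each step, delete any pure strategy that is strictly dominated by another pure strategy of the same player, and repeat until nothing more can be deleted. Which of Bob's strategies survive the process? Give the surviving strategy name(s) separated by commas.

For Alice, S2 strictly dominates S1 on the remaining columns (I: 11>10, II: 18>4, III: 19>3, IV: 20>9, V: 14>13); eliminate S1.
For Bob, II strictly dominates I on the remaining rows (S2: 8>2, S3: 14>1, S4: 15>5); eliminate I.
Among the remaining strategies, none is strictly dominated by another pure strategy of the same player, so the elimination stops.
Surviving strategies — Alice: {S2, S3, S4}; Bob: {II, III, IV, V}.

II, III, IV, V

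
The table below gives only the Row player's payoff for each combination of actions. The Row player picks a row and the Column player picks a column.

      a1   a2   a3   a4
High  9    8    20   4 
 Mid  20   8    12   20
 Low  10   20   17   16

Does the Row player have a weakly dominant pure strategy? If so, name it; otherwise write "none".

none

High fails to dominate Mid at a1 (9<20).
Mid fails to dominate High at a3 (12<20).
Low fails to dominate High at a3 (17<20).
No single strategy dominates all the others.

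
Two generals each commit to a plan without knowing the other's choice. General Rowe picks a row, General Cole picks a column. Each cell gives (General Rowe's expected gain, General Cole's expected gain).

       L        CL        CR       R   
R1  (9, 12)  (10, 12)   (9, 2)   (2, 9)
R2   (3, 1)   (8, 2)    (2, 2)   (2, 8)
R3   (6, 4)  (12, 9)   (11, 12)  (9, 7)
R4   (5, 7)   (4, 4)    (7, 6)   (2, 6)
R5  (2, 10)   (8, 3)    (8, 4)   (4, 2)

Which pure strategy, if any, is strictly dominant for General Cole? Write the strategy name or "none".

none

L fails to dominate CL at R1 (12=12).
CL fails to dominate L at R1 (12=12).
CR fails to dominate L at R1 (2<12).
R fails to dominate L at R1 (9<12).
No single strategy dominates all the others.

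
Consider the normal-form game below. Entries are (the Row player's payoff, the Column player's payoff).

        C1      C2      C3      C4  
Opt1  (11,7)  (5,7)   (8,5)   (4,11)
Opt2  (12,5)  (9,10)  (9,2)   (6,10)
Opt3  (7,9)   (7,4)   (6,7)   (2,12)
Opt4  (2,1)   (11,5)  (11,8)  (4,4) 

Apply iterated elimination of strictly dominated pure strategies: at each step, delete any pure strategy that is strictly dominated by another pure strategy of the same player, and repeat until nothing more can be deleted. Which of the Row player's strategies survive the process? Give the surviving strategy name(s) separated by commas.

Opt2, Opt4

The Row player's strategy Opt1 is strictly dominated by Opt2 (C1: 12>11, C2: 9>5, C3: 9>8, C4: 6>4) and is removed.
Row Opt3 is eliminated: Opt2 beats it against every remaining column (C1: 12>7, C2: 9>7, C3: 9>6, C4: 6>2).
The Column player's strategy C1 is strictly dominated by C2 (Opt2: 10>5, Opt4: 5>1) and is removed.
Among the remaining strategies, none is strictly dominated by another pure strategy of the same player, so the elimination stops.
Surviving strategies — the Row player: {Opt2, Opt4}; the Column player: {C2, C3, C4}.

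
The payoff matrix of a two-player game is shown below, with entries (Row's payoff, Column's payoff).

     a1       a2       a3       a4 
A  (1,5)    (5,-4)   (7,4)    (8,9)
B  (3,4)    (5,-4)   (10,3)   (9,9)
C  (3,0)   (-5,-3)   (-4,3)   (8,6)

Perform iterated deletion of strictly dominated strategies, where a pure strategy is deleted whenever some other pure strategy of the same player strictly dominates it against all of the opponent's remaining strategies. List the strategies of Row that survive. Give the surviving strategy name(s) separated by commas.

B

For Column, a4 strictly dominates a1 on the remaining rows (A: 9>5, B: 9>4, C: 6>0); eliminate a1.
Row's strategy C is strictly dominated by B (a2: 5>-5, a3: 10>-4, a4: 9>8) and is removed.
Column's strategy a2 is strictly dominated by a3 (A: 4>-4, B: 3>-4) and is removed.
For Row, B strictly dominates A on the remaining columns (a3: 10>7, a4: 9>8); eliminate A.
Column a3 is eliminated: a4 beats it against every remaining row (B: 9>3).
Among the remaining strategies, none is strictly dominated by another pure strategy of the same player, so the elimination stops.
Surviving strategies — Row: {B}; Column: {a4}.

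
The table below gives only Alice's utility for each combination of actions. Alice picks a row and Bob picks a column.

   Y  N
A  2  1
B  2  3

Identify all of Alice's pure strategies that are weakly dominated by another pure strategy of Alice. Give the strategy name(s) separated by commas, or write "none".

A: dominated, since B does at least as well everywhere (Y: 2=2, N: 3>1).
B: no other strategy beats it everywhere (A at N (3>1)).

A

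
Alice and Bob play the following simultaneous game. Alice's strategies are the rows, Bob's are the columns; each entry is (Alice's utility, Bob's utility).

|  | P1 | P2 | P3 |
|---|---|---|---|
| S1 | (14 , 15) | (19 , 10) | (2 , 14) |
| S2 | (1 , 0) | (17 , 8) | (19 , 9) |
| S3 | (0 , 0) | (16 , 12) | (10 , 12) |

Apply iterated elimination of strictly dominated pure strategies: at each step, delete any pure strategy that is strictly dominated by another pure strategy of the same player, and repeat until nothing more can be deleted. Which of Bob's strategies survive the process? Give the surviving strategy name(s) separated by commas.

P1, P3

Row S3 is eliminated: S2 beats it against every remaining column (P1: 1>0, P2: 17>16, P3: 19>10).
Bob's strategy P2 is strictly dominated by P3 (S1: 14>10, S2: 9>8) and is removed.
Among the remaining strategies, none is strictly dominated by another pure strategy of the same player, so the elimination stops.
Surviving strategies — Alice: {S1, S2}; Bob: {P1, P3}.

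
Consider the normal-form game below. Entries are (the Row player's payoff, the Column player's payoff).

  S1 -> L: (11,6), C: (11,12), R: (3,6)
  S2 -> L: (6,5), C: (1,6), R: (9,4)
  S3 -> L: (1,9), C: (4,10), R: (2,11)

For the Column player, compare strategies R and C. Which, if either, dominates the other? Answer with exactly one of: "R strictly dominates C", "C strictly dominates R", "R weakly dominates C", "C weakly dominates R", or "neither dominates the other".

R's payoffs vs C's, by the Row player's action — S1: 6<12, S2: 4<6, S3: 11>10.
R does better at S3 but worse at S1, S2; neither strategy dominates the other.

neither dominates the other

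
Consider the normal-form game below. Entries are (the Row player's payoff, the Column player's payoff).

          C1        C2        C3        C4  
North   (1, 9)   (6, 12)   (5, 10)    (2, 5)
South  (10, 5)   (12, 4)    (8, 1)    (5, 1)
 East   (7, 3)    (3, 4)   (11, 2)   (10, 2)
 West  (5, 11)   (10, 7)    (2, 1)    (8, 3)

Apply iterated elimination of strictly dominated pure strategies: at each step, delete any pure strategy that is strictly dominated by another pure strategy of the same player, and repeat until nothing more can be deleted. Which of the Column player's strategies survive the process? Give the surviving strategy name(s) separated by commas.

The Row player's strategy North is strictly dominated by South (C1: 10>1, C2: 12>6, C3: 8>5, C4: 5>2) and is removed.
The Column player's strategy C3 is strictly dominated by C1 (South: 5>1, East: 3>2, West: 11>1) and is removed.
The Column player's strategy C4 is strictly dominated by C1 (South: 5>1, East: 3>2, West: 11>3) and is removed.
Row East is eliminated: South beats it against every remaining column (C1: 10>7, C2: 12>3).
For the Row player, South strictly dominates West on the remaining columns (C1: 10>5, C2: 12>10); eliminate West.
For the Column player, C1 strictly dominates C2 on the remaining rows (South: 5>4); eliminate C2.
Among the remaining strategies, none is strictly dominated by another pure strategy of the same player, so the elimination stops.
Surviving strategies — the Row player: {South}; the Column player: {C1}.

C1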